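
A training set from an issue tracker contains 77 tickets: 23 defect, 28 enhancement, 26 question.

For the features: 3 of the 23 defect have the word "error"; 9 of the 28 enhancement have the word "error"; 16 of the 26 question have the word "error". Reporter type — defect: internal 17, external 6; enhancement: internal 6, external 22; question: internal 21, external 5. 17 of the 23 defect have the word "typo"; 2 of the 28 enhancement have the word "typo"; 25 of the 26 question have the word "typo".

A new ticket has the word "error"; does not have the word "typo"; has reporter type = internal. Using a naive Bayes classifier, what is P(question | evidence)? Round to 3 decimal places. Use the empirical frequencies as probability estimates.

0.173

defect: (23/77) × (3/23) × (17/23) × (6/23) ≈ 0.00751234
enhancement: (28/77) × (9/28) × (6/28) × (26/28) ≈ 0.0232574
question: (26/77) × (16/26) × (21/26) × (1/26) ≈ 0.00645508
P(question | x) = 0.00645508 / 0.03722482 ≈ 0.173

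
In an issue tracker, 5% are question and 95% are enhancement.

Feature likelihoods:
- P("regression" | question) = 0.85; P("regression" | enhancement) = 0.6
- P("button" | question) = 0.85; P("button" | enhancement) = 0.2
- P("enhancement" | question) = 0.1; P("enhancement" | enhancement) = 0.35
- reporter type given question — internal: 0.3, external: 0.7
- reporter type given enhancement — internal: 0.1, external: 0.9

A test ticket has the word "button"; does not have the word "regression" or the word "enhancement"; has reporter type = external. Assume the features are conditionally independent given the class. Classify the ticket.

question: 0.05 × (1−0.85) × 0.85 × (1−0.1) × 0.7 = 0.00401625
enhancement: 0.95 × (1−0.6) × 0.2 × (1−0.35) × 0.9 = 0.04446
Highest score → enhancement.

enhancement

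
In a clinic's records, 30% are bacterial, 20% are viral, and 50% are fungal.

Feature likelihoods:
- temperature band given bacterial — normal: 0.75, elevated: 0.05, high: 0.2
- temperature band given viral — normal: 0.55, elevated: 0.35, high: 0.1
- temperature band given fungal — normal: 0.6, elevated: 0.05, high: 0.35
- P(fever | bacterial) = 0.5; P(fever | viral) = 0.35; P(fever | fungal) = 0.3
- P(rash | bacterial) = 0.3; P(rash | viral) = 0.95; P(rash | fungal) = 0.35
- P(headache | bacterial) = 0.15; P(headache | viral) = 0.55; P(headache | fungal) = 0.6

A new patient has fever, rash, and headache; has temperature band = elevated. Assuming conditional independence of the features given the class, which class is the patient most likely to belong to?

viral

bacterial: 0.3 × 0.05 × 0.5 × 0.3 × 0.15 = 0.0003375
viral: 0.2 × 0.35 × 0.35 × 0.95 × 0.55 = 0.01280125
fungal: 0.5 × 0.05 × 0.3 × 0.35 × 0.6 = 0.001575
Highest score → viral.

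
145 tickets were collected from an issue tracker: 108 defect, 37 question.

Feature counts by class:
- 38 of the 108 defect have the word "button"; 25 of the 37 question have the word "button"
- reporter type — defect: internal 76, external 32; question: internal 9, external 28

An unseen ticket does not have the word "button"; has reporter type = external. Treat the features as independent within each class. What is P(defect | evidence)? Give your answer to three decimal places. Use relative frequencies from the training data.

0.695

defect: (108/145) × (70/108) × (32/108) ≈ 0.14304
question: (37/145) × (12/37) × (28/37) ≈ 0.0626281
P(defect | x) = 0.14304 / 0.2056681 ≈ 0.695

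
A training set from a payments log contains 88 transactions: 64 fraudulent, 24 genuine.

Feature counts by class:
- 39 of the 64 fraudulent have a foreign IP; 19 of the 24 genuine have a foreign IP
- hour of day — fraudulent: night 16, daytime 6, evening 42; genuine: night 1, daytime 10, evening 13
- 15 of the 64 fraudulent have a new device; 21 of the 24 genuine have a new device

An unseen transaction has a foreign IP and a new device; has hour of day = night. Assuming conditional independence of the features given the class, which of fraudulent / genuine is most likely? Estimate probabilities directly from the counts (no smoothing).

fraudulent

fraudulent: (64/88) × (39/64) × (16/64) × (15/64) ≈ 0.0259677
genuine: (24/88) × (19/24) × (1/24) × (21/24) ≈ 0.00787169
Highest score → fraudulent.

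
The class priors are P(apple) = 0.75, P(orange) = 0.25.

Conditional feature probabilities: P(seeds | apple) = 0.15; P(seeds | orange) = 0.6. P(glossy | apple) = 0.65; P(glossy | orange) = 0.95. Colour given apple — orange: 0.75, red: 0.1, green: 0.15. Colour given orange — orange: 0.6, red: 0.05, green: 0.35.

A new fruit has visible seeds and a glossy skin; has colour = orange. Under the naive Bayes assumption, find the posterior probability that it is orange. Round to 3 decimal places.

0.609

apple: 0.75 × 0.15 × 0.65 × 0.75 = 0.05484375
orange: 0.25 × 0.6 × 0.95 × 0.6 = 0.0855
P(orange | x) = 0.0855 / 0.14034375 ≈ 0.609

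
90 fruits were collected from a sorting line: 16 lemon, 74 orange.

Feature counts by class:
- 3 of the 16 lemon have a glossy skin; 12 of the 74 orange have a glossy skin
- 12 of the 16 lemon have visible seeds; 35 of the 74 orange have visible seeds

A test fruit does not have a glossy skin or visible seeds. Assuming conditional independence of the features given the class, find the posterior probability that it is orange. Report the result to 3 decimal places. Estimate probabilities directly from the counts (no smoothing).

lemon: (16/90) × (13/16) × (4/16) ≈ 0.0361111
orange: (74/90) × (62/74) × (39/74) ≈ 0.363063
P(orange | x) = 0.363063 / 0.3991741 ≈ 0.910

0.910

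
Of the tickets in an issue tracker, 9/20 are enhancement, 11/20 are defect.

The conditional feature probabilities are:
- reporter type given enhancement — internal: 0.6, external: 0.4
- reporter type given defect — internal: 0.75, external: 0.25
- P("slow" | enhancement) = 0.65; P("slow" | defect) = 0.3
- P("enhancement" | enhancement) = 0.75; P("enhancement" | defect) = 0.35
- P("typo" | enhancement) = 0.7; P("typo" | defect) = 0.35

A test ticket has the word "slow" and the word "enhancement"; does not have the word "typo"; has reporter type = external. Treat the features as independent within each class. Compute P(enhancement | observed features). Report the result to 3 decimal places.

0.737

enhancement: 0.45 × 0.4 × 0.65 × 0.75 × (1−0.7) = 0.026325
defect: 0.55 × 0.25 × 0.3 × 0.35 × (1−0.35) = 0.009384375
P(enhancement | x) = 0.026325 / 0.035709375 ≈ 0.737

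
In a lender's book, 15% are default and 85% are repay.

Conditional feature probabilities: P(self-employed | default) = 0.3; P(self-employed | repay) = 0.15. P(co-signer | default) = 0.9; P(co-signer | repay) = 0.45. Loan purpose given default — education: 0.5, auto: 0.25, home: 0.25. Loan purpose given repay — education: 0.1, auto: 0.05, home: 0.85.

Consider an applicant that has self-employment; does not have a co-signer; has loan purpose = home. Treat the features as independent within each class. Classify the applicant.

default: 0.15 × 0.3 × (1−0.9) × 0.25 = 0.001125
repay: 0.85 × 0.15 × (1−0.45) × 0.85 = 0.05960625
Highest score → repay.

repay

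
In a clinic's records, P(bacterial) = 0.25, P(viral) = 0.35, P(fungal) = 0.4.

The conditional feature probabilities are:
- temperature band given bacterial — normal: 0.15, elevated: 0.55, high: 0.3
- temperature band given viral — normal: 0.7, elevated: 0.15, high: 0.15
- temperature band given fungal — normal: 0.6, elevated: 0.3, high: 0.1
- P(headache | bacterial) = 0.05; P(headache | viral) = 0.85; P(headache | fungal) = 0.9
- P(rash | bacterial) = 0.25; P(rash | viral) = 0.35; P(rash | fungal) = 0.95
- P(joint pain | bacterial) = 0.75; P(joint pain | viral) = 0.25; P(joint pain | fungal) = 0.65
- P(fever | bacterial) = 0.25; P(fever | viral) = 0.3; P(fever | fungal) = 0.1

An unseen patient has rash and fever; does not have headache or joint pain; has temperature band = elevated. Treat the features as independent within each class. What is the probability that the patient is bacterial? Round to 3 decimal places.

0.667

bacterial: 0.25 × 0.55 × (1−0.05) × 0.25 × (1−0.75) × 0.25 = 0.002041015625
viral: 0.35 × 0.15 × (1−0.85) × 0.35 × (1−0.25) × 0.3 = 0.00062015625
fungal: 0.4 × 0.3 × (1−0.9) × 0.95 × (1−0.65) × 0.1 = 0.000399
P(bacterial | x) = 0.002041015625 / 0.003060171875 ≈ 0.667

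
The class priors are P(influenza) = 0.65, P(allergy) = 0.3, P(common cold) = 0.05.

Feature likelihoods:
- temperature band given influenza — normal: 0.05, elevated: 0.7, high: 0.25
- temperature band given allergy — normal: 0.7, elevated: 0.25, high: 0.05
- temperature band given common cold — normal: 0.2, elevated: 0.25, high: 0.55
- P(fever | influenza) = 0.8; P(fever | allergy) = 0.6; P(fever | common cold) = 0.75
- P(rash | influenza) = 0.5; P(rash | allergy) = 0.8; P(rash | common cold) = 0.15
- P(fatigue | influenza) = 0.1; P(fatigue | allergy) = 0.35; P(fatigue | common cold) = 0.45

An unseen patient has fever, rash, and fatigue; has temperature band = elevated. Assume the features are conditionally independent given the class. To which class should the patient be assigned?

influenza: 0.65 × 0.7 × 0.8 × 0.5 × 0.1 = 0.0182
allergy: 0.3 × 0.25 × 0.6 × 0.8 × 0.35 = 0.0126
common cold: 0.05 × 0.25 × 0.75 × 0.15 × 0.45 = 0.0006328125
Highest score → influenza.

influenza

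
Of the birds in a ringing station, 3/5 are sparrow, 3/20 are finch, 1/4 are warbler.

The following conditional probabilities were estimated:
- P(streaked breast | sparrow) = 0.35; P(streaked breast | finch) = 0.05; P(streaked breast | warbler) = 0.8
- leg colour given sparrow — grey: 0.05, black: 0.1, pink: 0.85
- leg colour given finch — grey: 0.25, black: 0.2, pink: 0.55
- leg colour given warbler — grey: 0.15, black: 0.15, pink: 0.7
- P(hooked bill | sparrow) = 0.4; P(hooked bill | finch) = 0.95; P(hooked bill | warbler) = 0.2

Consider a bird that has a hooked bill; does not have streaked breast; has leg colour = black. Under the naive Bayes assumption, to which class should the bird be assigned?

sparrow: 0.6 × (1−0.35) × 0.1 × 0.4 = 0.0156
finch: 0.15 × (1−0.05) × 0.2 × 0.95 = 0.027075
warbler: 0.25 × (1−0.8) × 0.15 × 0.2 = 0.0015
Highest score → finch.

finch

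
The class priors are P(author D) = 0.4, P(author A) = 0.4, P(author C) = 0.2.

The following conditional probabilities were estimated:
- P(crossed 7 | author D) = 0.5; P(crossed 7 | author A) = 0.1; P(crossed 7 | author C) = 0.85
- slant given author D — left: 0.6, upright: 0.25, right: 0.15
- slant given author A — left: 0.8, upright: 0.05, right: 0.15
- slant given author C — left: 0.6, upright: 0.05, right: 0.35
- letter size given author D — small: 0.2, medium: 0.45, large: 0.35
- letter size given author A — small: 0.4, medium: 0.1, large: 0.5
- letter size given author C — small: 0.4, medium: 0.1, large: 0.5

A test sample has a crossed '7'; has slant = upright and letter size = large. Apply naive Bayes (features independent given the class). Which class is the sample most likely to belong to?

author D

author D: 0.4 × 0.5 × 0.25 × 0.35 = 0.0175
author A: 0.4 × 0.1 × 0.05 × 0.5 = 0.001
author C: 0.2 × 0.85 × 0.05 × 0.5 = 0.00425
Highest score → author D.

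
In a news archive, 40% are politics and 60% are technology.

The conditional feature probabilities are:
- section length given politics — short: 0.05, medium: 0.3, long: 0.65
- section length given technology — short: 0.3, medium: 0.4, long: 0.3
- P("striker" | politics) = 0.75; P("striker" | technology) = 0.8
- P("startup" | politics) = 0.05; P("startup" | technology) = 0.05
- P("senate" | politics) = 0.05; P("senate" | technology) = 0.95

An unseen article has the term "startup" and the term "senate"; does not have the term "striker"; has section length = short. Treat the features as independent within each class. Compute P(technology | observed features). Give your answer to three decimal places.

politics: 0.4 × 0.05 × (1−0.75) × 0.05 × 0.05 = 0.0000125
technology: 0.6 × 0.3 × (1−0.8) × 0.05 × 0.95 = 0.00171
P(technology | x) = 0.00171 / 0.0017225 ≈ 0.993

0.993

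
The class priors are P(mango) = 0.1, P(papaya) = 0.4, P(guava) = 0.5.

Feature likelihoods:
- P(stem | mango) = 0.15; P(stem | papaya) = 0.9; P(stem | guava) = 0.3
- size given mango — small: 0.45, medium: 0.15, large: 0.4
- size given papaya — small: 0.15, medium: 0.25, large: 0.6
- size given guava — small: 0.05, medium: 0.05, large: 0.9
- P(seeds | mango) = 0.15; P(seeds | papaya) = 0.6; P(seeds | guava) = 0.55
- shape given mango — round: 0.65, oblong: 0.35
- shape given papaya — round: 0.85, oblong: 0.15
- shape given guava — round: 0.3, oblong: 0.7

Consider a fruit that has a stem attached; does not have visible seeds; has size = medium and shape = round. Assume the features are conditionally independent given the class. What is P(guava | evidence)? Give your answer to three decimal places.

mango: 0.1 × 0.15 × 0.15 × (1−0.15) × 0.65 = 0.001243125
papaya: 0.4 × 0.9 × 0.25 × (1−0.6) × 0.85 = 0.0306
guava: 0.5 × 0.3 × 0.05 × (1−0.55) × 0.3 = 0.0010125
P(guava | x) = 0.0010125 / 0.032855625 ≈ 0.031

0.031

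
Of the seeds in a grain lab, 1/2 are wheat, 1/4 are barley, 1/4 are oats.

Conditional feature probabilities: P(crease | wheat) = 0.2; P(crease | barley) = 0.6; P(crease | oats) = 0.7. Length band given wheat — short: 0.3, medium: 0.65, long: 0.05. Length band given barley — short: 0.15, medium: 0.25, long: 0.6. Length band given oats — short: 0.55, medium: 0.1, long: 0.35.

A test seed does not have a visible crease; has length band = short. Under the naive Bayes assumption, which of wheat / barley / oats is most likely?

wheat

wheat: 0.5 × (1−0.2) × 0.3 = 0.12
barley: 0.25 × (1−0.6) × 0.15 = 0.015
oats: 0.25 × (1−0.7) × 0.55 = 0.04125
Highest score → wheat.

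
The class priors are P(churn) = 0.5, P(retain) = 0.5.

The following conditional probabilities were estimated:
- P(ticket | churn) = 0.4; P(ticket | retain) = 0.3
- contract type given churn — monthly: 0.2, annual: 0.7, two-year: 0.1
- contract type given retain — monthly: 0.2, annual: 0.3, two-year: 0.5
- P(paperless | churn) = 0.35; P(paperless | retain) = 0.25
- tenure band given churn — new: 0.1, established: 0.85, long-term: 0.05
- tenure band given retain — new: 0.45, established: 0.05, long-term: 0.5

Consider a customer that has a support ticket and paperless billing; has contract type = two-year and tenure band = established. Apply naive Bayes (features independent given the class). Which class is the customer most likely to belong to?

churn: 0.5 × 0.4 × 0.1 × 0.35 × 0.85 = 0.00595
retain: 0.5 × 0.3 × 0.5 × 0.25 × 0.05 = 0.0009375
Highest score → churn.

churn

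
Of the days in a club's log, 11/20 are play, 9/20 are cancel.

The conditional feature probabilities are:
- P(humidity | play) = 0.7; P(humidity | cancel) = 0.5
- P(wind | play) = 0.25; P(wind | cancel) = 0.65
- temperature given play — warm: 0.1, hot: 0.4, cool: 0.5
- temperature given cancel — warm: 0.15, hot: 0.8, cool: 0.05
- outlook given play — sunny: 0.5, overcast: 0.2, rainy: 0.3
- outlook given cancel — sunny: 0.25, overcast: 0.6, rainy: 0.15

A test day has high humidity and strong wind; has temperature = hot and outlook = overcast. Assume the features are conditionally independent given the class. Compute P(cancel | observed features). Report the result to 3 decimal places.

play: 0.55 × 0.7 × 0.25 × 0.4 × 0.2 = 0.0077
cancel: 0.45 × 0.5 × 0.65 × 0.8 × 0.6 = 0.0702
P(cancel | x) = 0.0702 / 0.0779 ≈ 0.901

0.901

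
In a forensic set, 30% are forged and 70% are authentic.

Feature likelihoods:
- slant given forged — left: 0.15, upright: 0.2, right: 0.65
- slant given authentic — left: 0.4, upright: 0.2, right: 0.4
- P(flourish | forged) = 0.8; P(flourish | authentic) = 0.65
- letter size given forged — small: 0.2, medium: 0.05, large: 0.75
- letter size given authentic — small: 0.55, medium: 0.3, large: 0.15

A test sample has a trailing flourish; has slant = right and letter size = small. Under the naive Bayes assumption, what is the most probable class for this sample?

authentic

forged: 0.3 × 0.65 × 0.8 × 0.2 = 0.0312
authentic: 0.7 × 0.4 × 0.65 × 0.55 = 0.1001
Highest score → authentic.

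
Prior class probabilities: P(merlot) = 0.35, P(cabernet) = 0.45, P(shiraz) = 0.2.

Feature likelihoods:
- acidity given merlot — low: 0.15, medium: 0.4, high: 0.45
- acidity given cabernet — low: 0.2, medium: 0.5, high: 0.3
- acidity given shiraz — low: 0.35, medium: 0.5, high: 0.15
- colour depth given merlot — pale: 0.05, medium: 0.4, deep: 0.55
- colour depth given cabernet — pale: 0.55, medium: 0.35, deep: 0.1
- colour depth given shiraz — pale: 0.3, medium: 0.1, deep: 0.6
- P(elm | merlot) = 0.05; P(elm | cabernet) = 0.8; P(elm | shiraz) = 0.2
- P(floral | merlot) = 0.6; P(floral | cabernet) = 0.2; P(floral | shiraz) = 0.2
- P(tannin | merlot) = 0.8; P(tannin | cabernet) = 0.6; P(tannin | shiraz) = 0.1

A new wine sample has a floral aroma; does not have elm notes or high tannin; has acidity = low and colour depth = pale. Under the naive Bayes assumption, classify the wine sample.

shiraz

merlot: 0.35 × 0.15 × 0.05 × (1−0.05) × 0.6 × (1−0.8) = 0.00029925
cabernet: 0.45 × 0.2 × 0.55 × (1−0.8) × 0.2 × (1−0.6) = 0.000792
shiraz: 0.2 × 0.35 × 0.3 × (1−0.2) × 0.2 × (1−0.1) = 0.003024
Highest score → shiraz.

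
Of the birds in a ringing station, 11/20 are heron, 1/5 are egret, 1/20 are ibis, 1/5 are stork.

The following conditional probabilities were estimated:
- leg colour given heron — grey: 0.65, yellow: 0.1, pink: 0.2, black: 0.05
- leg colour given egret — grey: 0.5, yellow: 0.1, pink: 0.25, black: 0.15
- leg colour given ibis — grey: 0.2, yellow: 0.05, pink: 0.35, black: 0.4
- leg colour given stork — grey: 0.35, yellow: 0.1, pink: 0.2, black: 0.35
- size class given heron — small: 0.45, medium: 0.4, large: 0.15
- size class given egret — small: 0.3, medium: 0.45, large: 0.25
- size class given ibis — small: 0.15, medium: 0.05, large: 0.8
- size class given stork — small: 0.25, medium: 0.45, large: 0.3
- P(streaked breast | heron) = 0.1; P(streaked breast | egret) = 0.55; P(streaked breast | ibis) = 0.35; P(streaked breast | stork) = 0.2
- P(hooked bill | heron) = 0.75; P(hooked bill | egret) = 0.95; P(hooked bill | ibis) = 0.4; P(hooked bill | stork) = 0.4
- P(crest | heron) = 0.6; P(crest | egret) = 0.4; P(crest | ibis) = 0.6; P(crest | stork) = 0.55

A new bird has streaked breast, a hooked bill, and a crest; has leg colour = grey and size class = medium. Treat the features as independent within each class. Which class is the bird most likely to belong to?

egret

heron: 0.55 × 0.65 × 0.4 × 0.1 × 0.75 × 0.6 = 0.006435
egret: 0.2 × 0.5 × 0.45 × 0.55 × 0.95 × 0.4 = 0.009405
ibis: 0.05 × 0.2 × 0.05 × 0.35 × 0.4 × 0.6 = 0.000042
stork: 0.2 × 0.35 × 0.45 × 0.2 × 0.4 × 0.55 = 0.001386
Highest score → egret.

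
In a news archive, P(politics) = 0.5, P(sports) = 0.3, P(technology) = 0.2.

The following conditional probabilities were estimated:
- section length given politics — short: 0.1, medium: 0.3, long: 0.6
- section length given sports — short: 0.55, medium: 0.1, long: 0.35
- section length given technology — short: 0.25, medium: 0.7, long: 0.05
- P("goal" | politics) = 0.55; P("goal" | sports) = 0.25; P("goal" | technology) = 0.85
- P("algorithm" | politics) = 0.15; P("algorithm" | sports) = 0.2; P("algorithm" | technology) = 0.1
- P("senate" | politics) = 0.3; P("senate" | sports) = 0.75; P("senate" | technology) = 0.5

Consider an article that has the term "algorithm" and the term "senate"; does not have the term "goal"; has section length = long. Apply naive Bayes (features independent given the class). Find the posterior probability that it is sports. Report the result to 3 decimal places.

0.658

politics: 0.5 × 0.6 × (1−0.55) × 0.15 × 0.3 = 0.006075
sports: 0.3 × 0.35 × (1−0.25) × 0.2 × 0.75 = 0.0118125
technology: 0.2 × 0.05 × (1−0.85) × 0.1 × 0.5 = 0.000075
P(sports | x) = 0.0118125 / 0.0179625 ≈ 0.658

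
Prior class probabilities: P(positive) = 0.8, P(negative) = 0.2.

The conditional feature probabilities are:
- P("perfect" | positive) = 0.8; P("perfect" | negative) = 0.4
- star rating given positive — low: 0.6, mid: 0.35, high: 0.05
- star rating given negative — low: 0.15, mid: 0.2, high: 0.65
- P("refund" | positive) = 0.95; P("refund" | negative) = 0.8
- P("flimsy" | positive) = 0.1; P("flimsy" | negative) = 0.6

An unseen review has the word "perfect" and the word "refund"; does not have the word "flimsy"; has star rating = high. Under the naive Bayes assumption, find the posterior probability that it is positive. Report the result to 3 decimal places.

0.622

positive: 0.8 × 0.8 × 0.05 × 0.95 × (1−0.1) = 0.02736
negative: 0.2 × 0.4 × 0.65 × 0.8 × (1−0.6) = 0.01664
P(positive | x) = 0.02736 / 0.044 ≈ 0.622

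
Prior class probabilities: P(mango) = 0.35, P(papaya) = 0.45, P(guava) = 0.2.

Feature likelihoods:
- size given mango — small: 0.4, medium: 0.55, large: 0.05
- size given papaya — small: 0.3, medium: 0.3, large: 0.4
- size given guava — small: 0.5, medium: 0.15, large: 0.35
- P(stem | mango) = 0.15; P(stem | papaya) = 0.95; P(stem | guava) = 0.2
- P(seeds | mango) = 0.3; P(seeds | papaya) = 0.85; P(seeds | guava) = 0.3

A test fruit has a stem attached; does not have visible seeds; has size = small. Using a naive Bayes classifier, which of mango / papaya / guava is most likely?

papaya

mango: 0.35 × 0.4 × 0.15 × (1−0.3) = 0.0147
papaya: 0.45 × 0.3 × 0.95 × (1−0.85) = 0.0192375
guava: 0.2 × 0.5 × 0.2 × (1−0.3) = 0.014
Highest score → papaya.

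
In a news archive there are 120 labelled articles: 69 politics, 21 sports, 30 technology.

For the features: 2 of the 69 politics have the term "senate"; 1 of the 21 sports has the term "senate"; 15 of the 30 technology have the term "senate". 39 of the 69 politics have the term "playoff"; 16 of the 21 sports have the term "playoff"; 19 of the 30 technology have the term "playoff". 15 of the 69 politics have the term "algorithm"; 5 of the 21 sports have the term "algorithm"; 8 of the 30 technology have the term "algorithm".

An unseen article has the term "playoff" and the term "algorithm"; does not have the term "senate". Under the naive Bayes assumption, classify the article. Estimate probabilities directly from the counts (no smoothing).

politics: (69/120) × (67/69) × (39/69) × (15/69) ≈ 0.0686043
sports: (21/120) × (20/21) × (16/21) × (5/21) ≈ 0.0302343
technology: (30/120) × (15/30) × (19/30) × (8/30) ≈ 0.0211111
Highest score → politics.

politics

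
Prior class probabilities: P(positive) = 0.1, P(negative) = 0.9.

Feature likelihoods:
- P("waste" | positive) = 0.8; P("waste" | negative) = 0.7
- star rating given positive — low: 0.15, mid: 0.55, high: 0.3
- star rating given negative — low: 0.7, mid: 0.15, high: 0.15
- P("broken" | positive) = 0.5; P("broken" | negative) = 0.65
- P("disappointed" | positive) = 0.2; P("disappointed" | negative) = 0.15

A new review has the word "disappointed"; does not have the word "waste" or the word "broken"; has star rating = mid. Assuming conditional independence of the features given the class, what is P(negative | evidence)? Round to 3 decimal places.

0.659

positive: 0.1 × (1−0.8) × 0.55 × (1−0.5) × 0.2 = 0.0011
negative: 0.9 × (1−0.7) × 0.15 × (1−0.65) × 0.15 = 0.00212625
P(negative | x) = 0.00212625 / 0.00322625 ≈ 0.659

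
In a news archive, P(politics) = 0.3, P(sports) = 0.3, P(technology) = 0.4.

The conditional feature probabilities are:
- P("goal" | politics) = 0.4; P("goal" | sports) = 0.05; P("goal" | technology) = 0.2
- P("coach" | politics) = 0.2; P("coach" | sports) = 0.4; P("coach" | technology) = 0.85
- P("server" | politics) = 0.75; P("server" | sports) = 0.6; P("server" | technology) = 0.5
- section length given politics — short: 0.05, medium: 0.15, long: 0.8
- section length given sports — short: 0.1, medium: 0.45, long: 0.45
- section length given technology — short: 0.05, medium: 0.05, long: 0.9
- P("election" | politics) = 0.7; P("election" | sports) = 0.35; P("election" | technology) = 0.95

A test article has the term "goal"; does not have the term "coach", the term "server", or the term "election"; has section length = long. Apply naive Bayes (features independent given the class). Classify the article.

politics

politics: 0.3 × 0.4 × (1−0.2) × (1−0.75) × 0.8 × (1−0.7) = 0.00576
sports: 0.3 × 0.05 × (1−0.4) × (1−0.6) × 0.45 × (1−0.35) = 0.001053
technology: 0.4 × 0.2 × (1−0.85) × (1−0.5) × 0.9 × (1−0.95) = 0.00027
Highest score → politics.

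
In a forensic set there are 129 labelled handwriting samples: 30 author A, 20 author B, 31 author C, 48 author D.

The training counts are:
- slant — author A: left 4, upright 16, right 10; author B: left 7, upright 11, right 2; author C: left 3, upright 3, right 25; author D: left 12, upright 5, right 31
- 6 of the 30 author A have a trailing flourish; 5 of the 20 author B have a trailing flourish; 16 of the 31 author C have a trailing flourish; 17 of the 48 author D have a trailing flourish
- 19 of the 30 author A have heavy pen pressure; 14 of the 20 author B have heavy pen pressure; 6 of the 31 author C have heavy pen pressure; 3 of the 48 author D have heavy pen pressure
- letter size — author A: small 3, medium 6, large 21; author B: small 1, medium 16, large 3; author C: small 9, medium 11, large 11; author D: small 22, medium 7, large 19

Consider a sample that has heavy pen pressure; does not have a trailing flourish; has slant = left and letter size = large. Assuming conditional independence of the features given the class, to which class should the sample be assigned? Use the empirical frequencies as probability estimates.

author A

author A: (30/129) × (4/30) × (24/30) × (19/30) × (21/30) ≈ 0.0109974
author B: (20/129) × (7/20) × (15/20) × (14/20) × (3/20) ≈ 0.00427326
author C: (31/129) × (3/31) × (15/31) × (6/31) × (11/31) ≈ 0.000772826
author D: (48/129) × (12/48) × (31/48) × (3/48) × (19/48) ≈ 0.00148629
Highest score → author A.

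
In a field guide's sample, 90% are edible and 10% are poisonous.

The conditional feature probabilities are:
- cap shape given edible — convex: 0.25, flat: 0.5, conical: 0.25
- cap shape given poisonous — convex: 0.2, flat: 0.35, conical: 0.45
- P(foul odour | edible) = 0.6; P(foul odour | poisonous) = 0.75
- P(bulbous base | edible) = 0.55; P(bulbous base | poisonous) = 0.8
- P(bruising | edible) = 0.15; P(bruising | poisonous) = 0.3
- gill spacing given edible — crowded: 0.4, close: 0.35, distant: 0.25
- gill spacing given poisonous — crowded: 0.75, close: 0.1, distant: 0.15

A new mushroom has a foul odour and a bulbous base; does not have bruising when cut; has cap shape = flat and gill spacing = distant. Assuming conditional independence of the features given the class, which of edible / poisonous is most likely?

edible

edible: 0.9 × 0.5 × 0.6 × 0.55 × (1−0.15) × 0.25 = 0.03155625
poisonous: 0.1 × 0.35 × 0.75 × 0.8 × (1−0.3) × 0.15 = 0.002205
Highest score → edible.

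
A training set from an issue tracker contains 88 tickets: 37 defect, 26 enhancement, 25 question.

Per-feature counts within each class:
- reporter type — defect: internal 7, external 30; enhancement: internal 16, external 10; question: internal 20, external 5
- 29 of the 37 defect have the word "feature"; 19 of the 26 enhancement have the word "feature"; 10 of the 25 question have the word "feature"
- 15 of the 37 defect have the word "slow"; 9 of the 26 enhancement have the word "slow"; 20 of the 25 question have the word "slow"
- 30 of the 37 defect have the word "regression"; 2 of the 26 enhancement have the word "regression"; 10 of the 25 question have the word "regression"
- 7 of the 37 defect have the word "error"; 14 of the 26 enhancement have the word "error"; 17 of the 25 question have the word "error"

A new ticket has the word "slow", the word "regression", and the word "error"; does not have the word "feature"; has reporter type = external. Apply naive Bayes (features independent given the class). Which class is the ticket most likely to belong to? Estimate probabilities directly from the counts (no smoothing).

defect: (37/88) × (30/37) × (8/37) × (15/37) × (30/37) × (7/37) ≈ 0.00458387
enhancement: (26/88) × (10/26) × (7/26) × (9/26) × (2/26) × (14/26) ≈ 0.000438654
question: (25/88) × (5/25) × (15/25) × (20/25) × (10/25) × (17/25) ≈ 0.00741818
Highest score → question.

question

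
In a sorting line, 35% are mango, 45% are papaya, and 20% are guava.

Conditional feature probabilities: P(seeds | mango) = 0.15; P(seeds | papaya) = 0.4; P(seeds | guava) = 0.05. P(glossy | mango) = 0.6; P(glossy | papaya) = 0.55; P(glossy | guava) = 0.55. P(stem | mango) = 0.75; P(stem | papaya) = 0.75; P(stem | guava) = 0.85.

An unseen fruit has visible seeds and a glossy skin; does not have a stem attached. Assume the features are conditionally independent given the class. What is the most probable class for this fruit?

papaya

mango: 0.35 × 0.15 × 0.6 × (1−0.75) = 0.007875
papaya: 0.45 × 0.4 × 0.55 × (1−0.75) = 0.02475
guava: 0.2 × 0.05 × 0.55 × (1−0.85) = 0.000825
Highest score → papaya.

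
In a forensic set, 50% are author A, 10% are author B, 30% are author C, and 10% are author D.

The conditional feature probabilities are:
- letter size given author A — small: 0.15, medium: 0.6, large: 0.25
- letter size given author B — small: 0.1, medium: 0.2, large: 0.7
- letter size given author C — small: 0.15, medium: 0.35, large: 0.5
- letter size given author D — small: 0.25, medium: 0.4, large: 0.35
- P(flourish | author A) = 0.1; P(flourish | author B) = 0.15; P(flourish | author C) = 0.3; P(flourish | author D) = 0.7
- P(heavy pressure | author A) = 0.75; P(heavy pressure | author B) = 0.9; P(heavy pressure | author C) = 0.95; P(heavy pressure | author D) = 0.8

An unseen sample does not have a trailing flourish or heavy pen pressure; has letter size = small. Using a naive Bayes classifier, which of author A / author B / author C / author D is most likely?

author A

author A: 0.5 × 0.15 × (1−0.1) × (1−0.75) = 0.016875
author B: 0.1 × 0.1 × (1−0.15) × (1−0.9) = 0.00085
author C: 0.3 × 0.15 × (1−0.3) × (1−0.95) = 0.001575
author D: 0.1 × 0.25 × (1−0.7) × (1−0.8) = 0.0015
Highest score → author A.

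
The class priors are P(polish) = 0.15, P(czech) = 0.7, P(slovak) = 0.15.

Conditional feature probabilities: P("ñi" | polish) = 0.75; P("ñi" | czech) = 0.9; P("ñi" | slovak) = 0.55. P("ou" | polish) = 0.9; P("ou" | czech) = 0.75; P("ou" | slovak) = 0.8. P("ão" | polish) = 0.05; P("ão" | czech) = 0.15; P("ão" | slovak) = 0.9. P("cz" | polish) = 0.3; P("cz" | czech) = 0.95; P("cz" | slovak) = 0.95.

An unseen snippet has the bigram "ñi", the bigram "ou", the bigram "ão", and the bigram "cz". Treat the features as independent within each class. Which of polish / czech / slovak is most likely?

polish: 0.15 × 0.75 × 0.9 × 0.05 × 0.3 = 0.00151875
czech: 0.7 × 0.9 × 0.75 × 0.15 × 0.95 = 0.06733125
slovak: 0.15 × 0.55 × 0.8 × 0.9 × 0.95 = 0.05643
Highest score → czech.

czech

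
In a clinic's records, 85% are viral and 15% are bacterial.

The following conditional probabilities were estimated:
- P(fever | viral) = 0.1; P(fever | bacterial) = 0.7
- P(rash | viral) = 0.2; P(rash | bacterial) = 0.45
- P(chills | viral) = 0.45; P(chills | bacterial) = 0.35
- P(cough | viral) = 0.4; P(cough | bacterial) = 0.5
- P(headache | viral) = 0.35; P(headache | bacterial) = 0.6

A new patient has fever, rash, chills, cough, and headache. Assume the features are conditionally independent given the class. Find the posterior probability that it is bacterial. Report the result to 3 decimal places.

0.822

viral: 0.85 × 0.1 × 0.2 × 0.45 × 0.4 × 0.35 = 0.001071
bacterial: 0.15 × 0.7 × 0.45 × 0.35 × 0.5 × 0.6 = 0.00496125
P(bacterial | x) = 0.00496125 / 0.00603225 ≈ 0.822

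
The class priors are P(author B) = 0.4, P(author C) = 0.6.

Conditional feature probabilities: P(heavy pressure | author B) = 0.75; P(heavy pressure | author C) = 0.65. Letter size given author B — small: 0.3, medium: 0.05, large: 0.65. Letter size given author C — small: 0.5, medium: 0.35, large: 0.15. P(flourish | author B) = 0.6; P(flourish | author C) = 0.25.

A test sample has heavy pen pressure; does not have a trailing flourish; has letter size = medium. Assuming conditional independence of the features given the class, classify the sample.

author C

author B: 0.4 × 0.75 × 0.05 × (1−0.6) = 0.006
author C: 0.6 × 0.65 × 0.35 × (1−0.25) = 0.102375
Highest score → author C.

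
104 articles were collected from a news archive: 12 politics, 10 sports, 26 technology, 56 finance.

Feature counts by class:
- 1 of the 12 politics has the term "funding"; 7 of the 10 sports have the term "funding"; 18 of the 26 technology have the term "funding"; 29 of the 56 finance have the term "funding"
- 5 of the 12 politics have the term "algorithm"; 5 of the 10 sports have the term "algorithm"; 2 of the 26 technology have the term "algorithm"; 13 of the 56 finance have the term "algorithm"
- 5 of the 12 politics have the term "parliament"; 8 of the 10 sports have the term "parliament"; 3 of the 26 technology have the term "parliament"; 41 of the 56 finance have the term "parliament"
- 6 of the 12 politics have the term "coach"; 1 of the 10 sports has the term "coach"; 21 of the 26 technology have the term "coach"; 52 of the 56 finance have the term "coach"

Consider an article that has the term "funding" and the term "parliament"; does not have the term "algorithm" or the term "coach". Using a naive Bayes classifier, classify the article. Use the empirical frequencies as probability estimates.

sports

politics: (12/104) × (1/12) × (7/12) × (5/12) × (6/12) ≈ 0.00116854
sports: (10/104) × (7/10) × (5/10) × (8/10) × (9/10) ≈ 0.0242308
technology: (26/104) × (18/26) × (24/26) × (3/26) × (5/26) ≈ 0.00354504
finance: (56/104) × (29/56) × (43/56) × (41/56) × (4/56) ≈ 0.0111973
Highest score → sports.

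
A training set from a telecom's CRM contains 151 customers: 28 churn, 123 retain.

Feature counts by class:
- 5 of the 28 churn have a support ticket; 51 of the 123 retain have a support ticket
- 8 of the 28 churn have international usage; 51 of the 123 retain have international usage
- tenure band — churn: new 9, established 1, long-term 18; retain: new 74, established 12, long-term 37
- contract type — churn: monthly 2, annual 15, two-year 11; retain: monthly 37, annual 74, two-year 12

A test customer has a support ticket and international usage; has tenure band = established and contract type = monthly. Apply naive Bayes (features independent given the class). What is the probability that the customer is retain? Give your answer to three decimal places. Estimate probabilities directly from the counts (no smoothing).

0.994

churn: (28/151) × (5/28) × (8/28) × (1/28) × (2/28) ≈ 0.0000241345
retain: (123/151) × (51/123) × (51/123) × (12/123) × (37/123) ≈ 0.0041099
P(retain | x) = 0.0041099 / 0.0041340345 ≈ 0.994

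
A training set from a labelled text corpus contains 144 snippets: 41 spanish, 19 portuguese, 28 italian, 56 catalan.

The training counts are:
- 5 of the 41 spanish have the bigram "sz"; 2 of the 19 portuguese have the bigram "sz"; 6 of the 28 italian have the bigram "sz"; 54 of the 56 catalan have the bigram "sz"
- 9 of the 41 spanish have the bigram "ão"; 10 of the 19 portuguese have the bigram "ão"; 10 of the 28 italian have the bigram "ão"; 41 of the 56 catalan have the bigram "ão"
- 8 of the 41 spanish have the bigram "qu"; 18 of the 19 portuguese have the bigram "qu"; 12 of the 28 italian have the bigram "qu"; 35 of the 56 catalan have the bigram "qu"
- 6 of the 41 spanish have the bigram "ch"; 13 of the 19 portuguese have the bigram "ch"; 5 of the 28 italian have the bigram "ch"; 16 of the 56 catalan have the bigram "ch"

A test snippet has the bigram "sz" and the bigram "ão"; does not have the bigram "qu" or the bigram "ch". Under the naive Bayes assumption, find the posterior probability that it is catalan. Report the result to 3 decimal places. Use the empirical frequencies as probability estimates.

0.856

spanish: (41/144) × (5/41) × (9/41) × (33/41) × (35/41) ≈ 0.00523697
portuguese: (19/144) × (2/19) × (10/19) × (1/19) × (6/19) ≈ 0.000121495
italian: (28/144) × (6/28) × (10/28) × (16/28) × (23/28) ≈ 0.00698494
catalan: (56/144) × (54/56) × (41/56) × (21/56) × (40/56) ≈ 0.0735411
P(catalan | x) = 0.0735411 / 0.085884505 ≈ 0.856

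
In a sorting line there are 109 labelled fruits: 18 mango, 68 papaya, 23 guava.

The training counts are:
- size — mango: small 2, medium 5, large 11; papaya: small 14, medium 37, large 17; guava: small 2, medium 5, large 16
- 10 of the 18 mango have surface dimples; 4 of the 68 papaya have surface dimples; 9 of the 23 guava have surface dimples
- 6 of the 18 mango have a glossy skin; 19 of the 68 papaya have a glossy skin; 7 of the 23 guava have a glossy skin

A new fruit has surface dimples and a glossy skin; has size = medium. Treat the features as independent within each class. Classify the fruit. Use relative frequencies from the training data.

mango: (18/109) × (5/18) × (10/18) × (6/18) ≈ 0.00849473
papaya: (68/109) × (37/68) × (4/68) × (19/68) ≈ 0.00557919
guava: (23/109) × (5/23) × (9/23) × (7/23) ≈ 0.00546296
Highest score → mango.

mango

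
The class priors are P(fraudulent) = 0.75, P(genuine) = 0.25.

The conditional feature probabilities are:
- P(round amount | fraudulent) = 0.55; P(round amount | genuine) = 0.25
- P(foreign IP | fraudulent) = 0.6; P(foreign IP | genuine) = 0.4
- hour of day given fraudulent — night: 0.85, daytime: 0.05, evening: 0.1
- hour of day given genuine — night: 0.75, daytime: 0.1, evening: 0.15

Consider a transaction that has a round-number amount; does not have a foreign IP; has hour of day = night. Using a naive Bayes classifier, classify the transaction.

fraudulent

fraudulent: 0.75 × 0.55 × (1−0.6) × 0.85 = 0.14025
genuine: 0.25 × 0.25 × (1−0.4) × 0.75 = 0.028125
Highest score → fraudulent.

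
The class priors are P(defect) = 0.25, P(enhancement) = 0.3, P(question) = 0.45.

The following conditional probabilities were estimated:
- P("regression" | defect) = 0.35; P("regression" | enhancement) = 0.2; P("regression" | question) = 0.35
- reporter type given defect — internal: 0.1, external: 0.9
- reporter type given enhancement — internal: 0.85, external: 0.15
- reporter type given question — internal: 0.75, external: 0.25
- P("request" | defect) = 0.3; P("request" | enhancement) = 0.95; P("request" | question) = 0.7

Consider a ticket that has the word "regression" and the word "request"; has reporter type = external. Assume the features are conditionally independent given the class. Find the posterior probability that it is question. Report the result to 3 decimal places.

defect: 0.25 × 0.35 × 0.9 × 0.3 = 0.023625
enhancement: 0.3 × 0.2 × 0.15 × 0.95 = 0.00855
question: 0.45 × 0.35 × 0.25 × 0.7 = 0.0275625
P(question | x) = 0.0275625 / 0.0597375 ≈ 0.461

0.461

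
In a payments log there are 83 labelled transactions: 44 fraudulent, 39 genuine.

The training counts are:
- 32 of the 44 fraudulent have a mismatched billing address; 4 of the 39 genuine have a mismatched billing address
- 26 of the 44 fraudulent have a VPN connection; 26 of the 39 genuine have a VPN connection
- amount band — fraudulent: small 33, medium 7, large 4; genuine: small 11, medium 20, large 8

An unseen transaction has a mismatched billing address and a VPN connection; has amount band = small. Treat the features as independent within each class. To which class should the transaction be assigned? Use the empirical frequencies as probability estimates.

fraudulent: (44/83) × (32/44) × (26/44) × (33/44) ≈ 0.170865
genuine: (39/83) × (4/39) × (26/39) × (11/39) ≈ 0.00906189
Highest score → fraudulent.

fraudulent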